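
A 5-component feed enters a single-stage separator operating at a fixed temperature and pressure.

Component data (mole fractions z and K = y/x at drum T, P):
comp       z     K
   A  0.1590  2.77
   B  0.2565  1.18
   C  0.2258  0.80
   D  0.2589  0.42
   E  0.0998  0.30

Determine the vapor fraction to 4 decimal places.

ψ = 0.1073

Iterate (Newton) starting at ψ = 0.69:
  ψ = 0.6900: g = -0.27010, g' = -0.5447 → ψ = 0.1942
  ψ = 0.1942: g = -0.04299, g' = -0.4695 → ψ = 0.1026
  ψ = 0.1026: g = 0.00247, g' = -0.5294 → ψ = 0.1073
Converged at ψ = 0.1073.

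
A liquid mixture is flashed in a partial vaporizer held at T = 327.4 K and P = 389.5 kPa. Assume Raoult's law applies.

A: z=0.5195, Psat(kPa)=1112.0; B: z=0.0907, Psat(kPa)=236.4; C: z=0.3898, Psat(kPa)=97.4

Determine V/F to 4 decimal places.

V/F = 0.4886

Raoult's law: Kᵢ = Pᵢˢᵃᵗ/P = Pᵢˢᵃᵗ/389.5.
  K_A = 1112.0/389.5 = 2.854942, K_B = 236.4/389.5 = 0.606932, K_C = 97.4/389.5 = 0.250064
Newton iteration, V/F⁰ = 0.62:
  V/F = 0.6200: g = -0.14531, g' = -1.1770 → V/F = 0.4965
  V/F = 0.4965: g = -0.00844, g' = -1.0625 → V/F = 0.4886
Converged at V/F = 0.4886.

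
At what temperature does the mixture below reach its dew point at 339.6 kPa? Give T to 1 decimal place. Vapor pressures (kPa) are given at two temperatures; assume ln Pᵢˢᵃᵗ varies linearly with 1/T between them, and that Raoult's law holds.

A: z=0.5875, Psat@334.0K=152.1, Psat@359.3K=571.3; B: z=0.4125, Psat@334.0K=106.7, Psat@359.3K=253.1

T = 356.7 K

Dew-point temperature: Σzᵢ·P/Pᵢˢᵃᵗ(T) = 1. Interpolate ln Pᵢˢᵃᵗ = aᵢ + bᵢ/T.
  T = 334.0 K: ΣzᵢP/Pᵢˢᵃᵗ = 2.6246
  T = 359.3 K: ΣzᵢP/Pᵢˢᵃᵗ = 0.9027
  T = 346.6 K: ΣzᵢP/Pᵢˢᵃᵗ = 1.5030
  T = 353.0 K: ΣzᵢP/Pᵢˢᵃᵗ = 1.1554
  T = 356.1 K: ΣzᵢP/Pᵢˢᵃᵗ = 1.0218
  T = 357.7 K: ΣzᵢP/Pᵢˢᵃᵗ = 0.9601
Interpolating between 356.1 K and 357.7 K gives T ≈ 356.7 K.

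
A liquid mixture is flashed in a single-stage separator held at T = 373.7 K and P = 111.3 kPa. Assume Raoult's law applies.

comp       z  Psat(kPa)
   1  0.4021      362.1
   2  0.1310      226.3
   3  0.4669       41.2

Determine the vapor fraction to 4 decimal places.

Raoult's law: Kᵢ = Pᵢˢᵃᵗ/P = Pᵢˢᵃᵗ/111.3.
  K_1 = 362.1/111.3 = 3.253369, K_2 = 226.3/111.3 = 2.033243, K_3 = 41.2/111.3 = 0.370171
Material balance + equilibrium reduce to Σ zᵢ(Kᵢ−1)/(1+ψ(Kᵢ−1)) = 0.
Feasibility: ΣzᵢKᵢ = 1.7474, Σzᵢ/Kᵢ = 1.4493 — both > 1, two phases present.
Iterate (Newton) starting at ψ = 0.5:
  ψ = 0.5000: g = 0.08606, g' = -0.9069 → ψ = 0.5949
  ψ = 0.5949: g = 0.00068, g' = -0.9000 → ψ = 0.5957
Converged at ψ = 0.5957.

ψ = 0.5957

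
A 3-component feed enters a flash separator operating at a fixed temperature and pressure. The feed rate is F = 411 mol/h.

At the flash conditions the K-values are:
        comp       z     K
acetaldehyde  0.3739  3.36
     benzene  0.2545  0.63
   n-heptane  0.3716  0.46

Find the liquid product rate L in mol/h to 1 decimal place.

L = 196.9 mol/h

Rachford–Rice: g(ψ) = Σ zᵢ(Kᵢ−1)/(1+ψ(Kᵢ−1)) = 0.
Check two-phase: ΣzᵢKᵢ = 1.5876 > 1 and Σzᵢ/Kᵢ = 1.3231 > 1, so g(0) = 0.5876 > 0 and g(1) = -0.3231 < 0.
Iterate (Newton) starting at ψ = 0.5:
  ψ = 0.5000: g = 0.01435, g' = -0.6940 → ψ = 0.5207
  ψ = 0.5207: g = 0.00012, g' = -0.6824 → ψ = 0.5209
Converged at ψ = 0.5209.
Then V = ψ·F = 0.5209·411 = 214.1 mol/h and L = F − V = 196.9 mol/h.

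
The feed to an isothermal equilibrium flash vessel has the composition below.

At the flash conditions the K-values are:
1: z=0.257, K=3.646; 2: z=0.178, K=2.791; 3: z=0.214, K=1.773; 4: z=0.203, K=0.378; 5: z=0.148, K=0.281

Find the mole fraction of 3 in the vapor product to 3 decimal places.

y_3 = 0.240

Material balance + equilibrium reduce to Σ zᵢ(Kᵢ−1)/(1+V/F(Kᵢ−1)) = 0.
Check two-phase: ΣzᵢKᵢ = 1.932 > 1 and Σzᵢ/Kᵢ = 1.319 > 1, so g(0) = 0.932 > 0 and g(1) = -0.319 < 0.
Newton–Raphson from V/F = 0.5:
  V/F = 0.500: g = 0.2308, g' = -0.911 → V/F = 0.753
  V/F = 0.753: g = -0.0024, g' = -0.998 → V/F = 0.751
Converged at V/F = 0.751.
Compositions from xᵢ = zᵢ/(1+V/F(Kᵢ−1)), yᵢ = Kᵢxᵢ:
  1: x = 0.086, y = 0.314
  2: x = 0.076, y = 0.212
  3: x = 0.135, y = 0.240
  4: x = 0.381, y = 0.144
  5: x = 0.322, y = 0.090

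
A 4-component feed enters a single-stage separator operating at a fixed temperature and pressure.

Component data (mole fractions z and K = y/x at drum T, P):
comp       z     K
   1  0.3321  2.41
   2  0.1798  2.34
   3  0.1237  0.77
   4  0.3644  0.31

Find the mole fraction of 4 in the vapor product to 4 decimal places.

y_4 = 0.1732

Rachford–Rice: g(V/F) = Σ zᵢ(Kᵢ−1)/(1+V/F(Kᵢ−1)) = 0.
Check two-phase: ΣzᵢKᵢ = 1.4293 > 1 and Σzᵢ/Kᵢ = 1.5508 > 1, so g(0) = 0.4293 > 0 and g(1) = -0.5508 < 0.
Newton iteration, V/F⁰ = 0.5:
  V/F = 0.5000: g = 0.00289, g' = -0.7556 → V/F = 0.5038
Converged at V/F = 0.5038.
Compositions from xᵢ = zᵢ/(1+V/F(Kᵢ−1)), yᵢ = Kᵢxᵢ:
  1: x = 0.1942, y = 0.4679
  2: x = 0.1073, y = 0.2512
  3: x = 0.1399, y = 0.1077
  4: x = 0.5586, y = 0.1732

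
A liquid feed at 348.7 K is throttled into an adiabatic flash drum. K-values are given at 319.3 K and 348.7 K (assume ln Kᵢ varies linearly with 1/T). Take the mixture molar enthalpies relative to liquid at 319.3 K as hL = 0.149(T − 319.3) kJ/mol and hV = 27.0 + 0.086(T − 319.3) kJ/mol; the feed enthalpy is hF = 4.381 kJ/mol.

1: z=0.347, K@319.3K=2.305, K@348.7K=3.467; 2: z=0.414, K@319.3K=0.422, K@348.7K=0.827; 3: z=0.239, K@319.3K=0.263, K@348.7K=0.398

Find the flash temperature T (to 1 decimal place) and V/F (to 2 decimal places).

T = 324.0 K, V/F = 0.14

Adiabatic flash: solve Rachford–Rice at each trial T, then check hF = ψ·hV(T) + (1−ψ)·hL(T).
  T = 319.3 K: K = (2.305, 0.422, 0.263), RR gives ψ = 0.045, H_out = 1.210 kJ/mol
  T = 348.7 K: K = (3.467, 0.827, 0.398), RR gives ψ = 0.671, H_out = 21.254 kJ/mol
  T = 334.0 K: K = (2.852, 0.600, 0.326), RR gives ψ = 0.331, H_out = 10.828 kJ/mol
  T = 326.6 K: K = (2.568, 0.504, 0.294), RR gives ψ = 0.187, H_out = 6.055 kJ/mol
  T = 323.0 K: K = (2.436, 0.462, 0.278), RR gives ψ = 0.118, H_out = 3.710 kJ/mol
  T = 324.8 K: K = (2.502, 0.483, 0.286), RR gives ψ = 0.153, H_out = 4.890 kJ/mol
Linear interpolation between T = 323.0 (H_out = 3.710) and T = 324.8 (H_out = 4.890) on hF = 4.381 gives T ≈ 324.0 K, at which ψ = 0.14.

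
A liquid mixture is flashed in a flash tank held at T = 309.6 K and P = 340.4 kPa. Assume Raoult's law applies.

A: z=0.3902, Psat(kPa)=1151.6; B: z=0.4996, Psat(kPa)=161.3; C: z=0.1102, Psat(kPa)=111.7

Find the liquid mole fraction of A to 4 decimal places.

Raoult's law: Kᵢ = Pᵢˢᵃᵗ/P = Pᵢˢᵃᵗ/340.4.
  K_A = 1151.6/340.4 = 3.383079, K_B = 161.3/340.4 = 0.473854, K_C = 111.7/340.4 = 0.328143
Rachford–Rice: g(V/F) = Σ zᵢ(Kᵢ−1)/(1+V/F(Kᵢ−1)) = 0.
Check two-phase: ΣzᵢKᵢ = 1.5930 > 1 and Σzᵢ/Kᵢ = 1.5055 > 1, so g(0) = 0.5930 > 0 and g(1) = -0.5055 < 0.
Iterate (Newton) starting at V/F = 0.44:
  V/F = 0.4400: g = 0.00676, g' = -0.8625 → V/F = 0.4478
  V/F = 0.4478: g = 0.00002, g' = -0.8570 → V/F = 0.4479
Converged at V/F = 0.4479.
Compositions from xᵢ = zᵢ/(1+V/F(Kᵢ−1)), yᵢ = Kᵢxᵢ:
  A: x = 0.1887, y = 0.6386
  B: x = 0.6536, y = 0.3097
  C: x = 0.1576, y = 0.0517

x_A = 0.1887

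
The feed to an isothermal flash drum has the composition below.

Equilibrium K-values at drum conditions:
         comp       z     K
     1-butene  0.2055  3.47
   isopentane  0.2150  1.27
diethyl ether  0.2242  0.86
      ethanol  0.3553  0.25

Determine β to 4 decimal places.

Let β = V/F and solve Σ zᵢ(Kᵢ−1)/(1+β(Kᵢ−1)) = 0.
Feasibility: ΣzᵢKᵢ = 1.2678, Σzᵢ/Kᵢ = 1.9104 — both > 1, two phases present.
Iterate (Newton) starting at β = 0.5:
  β = 0.5000: g = -0.18186, g' = -0.7799 → β = 0.2668
  β = 0.2668: g = -0.00564, g' = -0.7863 → β = 0.2596
  β = 0.2596: g = 0.00002, g' = -0.7920 → β = 0.2597
Converged at β = 0.2597.

β = 0.2597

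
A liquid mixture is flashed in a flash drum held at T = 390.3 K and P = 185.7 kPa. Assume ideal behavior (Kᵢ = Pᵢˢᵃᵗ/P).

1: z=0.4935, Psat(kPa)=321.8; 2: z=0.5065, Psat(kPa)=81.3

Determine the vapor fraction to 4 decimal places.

ψ = 0.1867

Raoult's law: Kᵢ = Pᵢˢᵃᵗ/P = Pᵢˢᵃᵗ/185.7.
  K_1 = 321.8/185.7 = 1.732903, K_2 = 81.3/185.7 = 0.437803
Binary case is linear: z₁(K₁−1)(1+ψ(K₂−1)) + z₂(K₂−1)(1+ψ(K₁−1)) = 0
⇒ ψ = [z₁(K₁−1)+z₂(K₂−1)] / [−(K₁−1)(K₂−1)] = 0.07693/0.41204 = 0.1867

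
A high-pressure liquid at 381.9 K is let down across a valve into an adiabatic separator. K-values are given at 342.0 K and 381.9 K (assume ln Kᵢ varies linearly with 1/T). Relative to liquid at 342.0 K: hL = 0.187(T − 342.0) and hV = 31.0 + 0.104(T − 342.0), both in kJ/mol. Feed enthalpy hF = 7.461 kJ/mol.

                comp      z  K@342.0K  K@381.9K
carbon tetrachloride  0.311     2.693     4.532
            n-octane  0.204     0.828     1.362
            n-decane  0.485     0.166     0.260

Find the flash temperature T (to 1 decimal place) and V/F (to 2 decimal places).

T = 352.2 K, V/F = 0.18

Adiabatic flash: solve Rachford–Rice at each trial T, then check hF = ψ·hV(T) + (1−ψ)·hL(T).
  T = 342.0 K: K = (2.693, 0.828, 0.166), RR gives ψ = 0.075, H_out = 2.330 kJ/mol
  T = 381.9 K: K = (4.532, 1.362, 0.260), RR gives ψ = 0.408, H_out = 18.763 kJ/mol
  T = 361.9 K: K = (3.542, 1.076, 0.210), RR gives ψ = 0.268, H_out = 11.574 kJ/mol
  T = 351.9 K: K = (3.098, 0.947, 0.187), RR gives ψ = 0.181, H_out = 7.309 kJ/mol
  T = 356.9 K: K = (3.316, 1.010, 0.199), RR gives ψ = 0.226, H_out = 9.517 kJ/mol
  T = 354.4 K: K = (3.206, 0.978, 0.193), RR gives ψ = 0.204, H_out = 8.434 kJ/mol
  T = 353.1 K: K = (3.150, 0.962, 0.190), RR gives ψ = 0.192, H_out = 7.855 kJ/mol
Linear interpolation between T = 351.9 (H_out = 7.309) and T = 353.1 (H_out = 7.855) on hF = 7.461 gives T ≈ 352.2 K, at which ψ = 0.18.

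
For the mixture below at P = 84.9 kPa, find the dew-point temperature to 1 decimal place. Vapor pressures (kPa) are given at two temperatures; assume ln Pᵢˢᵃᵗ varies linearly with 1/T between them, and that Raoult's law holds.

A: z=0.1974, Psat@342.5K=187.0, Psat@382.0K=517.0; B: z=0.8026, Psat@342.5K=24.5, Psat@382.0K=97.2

Dew-point temperature: Σzᵢ·P/Pᵢˢᵃᵗ(T) = 1. Interpolate ln Pᵢˢᵃᵗ = aᵢ + bᵢ/T.
  T = 342.5 K: ΣzᵢP/Pᵢˢᵃᵗ = 2.8709
  T = 382.0 K: ΣzᵢP/Pᵢˢᵃᵗ = 0.7335
  T = 362.2 K: ΣzᵢP/Pᵢˢᵃᵗ = 1.3997
  T = 372.1 K: ΣzᵢP/Pᵢˢᵃᵗ = 1.0044
  T = 377.1 K: ΣzᵢP/Pᵢˢᵃᵗ = 0.8551
  T = 374.6 K: ΣzᵢP/Pᵢˢᵃᵗ = 0.9263
Interpolating between 372.1 K and 374.6 K gives T ≈ 372.2 K.

T = 372.2 K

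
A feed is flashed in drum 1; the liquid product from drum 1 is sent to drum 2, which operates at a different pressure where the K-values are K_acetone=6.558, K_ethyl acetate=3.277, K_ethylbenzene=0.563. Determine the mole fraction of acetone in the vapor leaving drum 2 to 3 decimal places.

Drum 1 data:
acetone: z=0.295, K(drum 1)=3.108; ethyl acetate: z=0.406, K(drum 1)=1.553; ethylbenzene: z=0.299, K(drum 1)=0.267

y_acetone (drum 2) = 0.155

Drum 1:
Material balance + equilibrium reduce to Σ zᵢ(Kᵢ−1)/(1+ψ₁(Kᵢ−1)) = 0.
Check two-phase: ΣzᵢKᵢ = 1.627 > 1 and Σzᵢ/Kᵢ = 1.476 > 1, so g(0) = 0.627 > 0 and g(1) = -0.476 < 0.
Newton iteration, ψ₁⁰ = 0.5:
  ψ₁ = 0.500: g = 0.1327, g' = -0.787 → ψ₁ = 0.669
  ψ₁ = 0.669: g = -0.0077, g' = -0.910 → ψ₁ = 0.660
Converged at ψ₁ = 0.660.
Drum-1 compositions:
  acetone: x = 0.123, y = 0.383
  ethyl acetate: x = 0.297, y = 0.462
  ethylbenzene: x = 0.579, y = 0.155
Drum-2 feed = drum-1 liquid: z₂ = (0.1234, 0.2974, 0.5792).
Drum 2:
Material balance + equilibrium reduce to Σ zᵢ(Kᵢ−1)/(1+ψ₂(Kᵢ−1)) = 0.
Check two-phase: ΣzᵢKᵢ = 2.110 > 1 and Σzᵢ/Kᵢ = 1.138 > 1, so g(0) = 1.110 > 0 and g(1) = -0.138 < 0.
Newton–Raphson from ψ₂ = 0.56:
  ψ₂ = 0.560: g = 0.1293, g' = -0.717 → ψ₂ = 0.740
  ψ₂ = 0.740: g = 0.0121, g' = -0.601 → ψ₂ = 0.760
  ψ₂ = 0.760: g = 0.0001, g' = -0.594 → ψ₂ = 0.761
Converged at ψ₂ = 0.761.
  acetone: x = 0.024, y = 0.155
  ethyl acetate: x = 0.109, y = 0.357
  ethylbenzene: x = 0.868, y = 0.488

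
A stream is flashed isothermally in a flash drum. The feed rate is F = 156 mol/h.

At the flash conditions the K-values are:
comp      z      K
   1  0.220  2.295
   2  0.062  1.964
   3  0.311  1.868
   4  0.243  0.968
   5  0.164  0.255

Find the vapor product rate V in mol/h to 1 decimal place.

Newton iteration, ψ⁰ = 0.5:
  ψ = 0.500: g = 0.1989, g' = -0.508 → ψ = 0.892
  ψ = 0.892: g = -0.0556, g' = -0.979 → ψ = 0.835
  ψ = 0.835: g = -0.0048, g' = -0.819 → ψ = 0.829
Converged at ψ = 0.829.
Then V = ψ·F = 0.8291·156 = 129.3 mol/h and L = F − V = 26.7 mol/h.

V = 129.3 mol/h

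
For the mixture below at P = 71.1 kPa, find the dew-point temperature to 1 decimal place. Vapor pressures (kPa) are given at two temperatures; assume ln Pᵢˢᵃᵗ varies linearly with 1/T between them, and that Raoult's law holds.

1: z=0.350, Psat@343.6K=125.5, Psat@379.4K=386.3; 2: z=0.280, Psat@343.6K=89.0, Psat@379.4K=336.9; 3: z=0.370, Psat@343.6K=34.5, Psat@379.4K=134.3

Dew-point temperature: Σzᵢ·P/Pᵢˢᵃᵗ(T) = 1. Interpolate ln Pᵢˢᵃᵗ = aᵢ + bᵢ/T.
  T = 343.6 K: ΣzᵢP/Pᵢˢᵃᵗ = 1.1845
  T = 379.4 K: ΣzᵢP/Pᵢˢᵃᵗ = 0.3194
  T = 361.5 K: ΣzᵢP/Pᵢˢᵃᵗ = 0.5948
  T = 352.6 K: ΣzᵢP/Pᵢˢᵃᵗ = 0.8303
  T = 348.1 K: ΣzᵢP/Pᵢˢᵃᵗ = 0.9894
  T = 345.9 K: ΣzᵢP/Pᵢˢᵃᵗ = 1.0797
Interpolating between 345.9 K and 348.1 K gives T ≈ 347.8 K.

T = 347.8 K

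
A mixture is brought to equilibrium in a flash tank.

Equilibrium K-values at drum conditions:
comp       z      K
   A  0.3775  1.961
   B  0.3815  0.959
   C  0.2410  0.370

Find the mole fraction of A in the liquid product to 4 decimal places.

x_A = 0.2517

Iterate (Newton) starting at β = 0.62:
  β = 0.6200: g = -0.03787, g' = -0.3951 → β = 0.5242
  β = 0.5242: g = -0.00142, g' = -0.3681 → β = 0.5203
Converged at β = 0.5203.
Compositions from xᵢ = zᵢ/(1+β(Kᵢ−1)), yᵢ = Kᵢxᵢ:
  A: x = 0.2517, y = 0.4935
  B: x = 0.3898, y = 0.3738
  C: x = 0.3585, y = 0.1327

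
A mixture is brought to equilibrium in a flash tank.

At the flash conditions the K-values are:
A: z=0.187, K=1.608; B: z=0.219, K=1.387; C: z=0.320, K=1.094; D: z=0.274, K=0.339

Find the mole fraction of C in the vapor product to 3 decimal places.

Material balance + equilibrium reduce to Σ zᵢ(Kᵢ−1)/(1+ψ(Kᵢ−1)) = 0.
g(0) = ΣzᵢKᵢ − 1 = 0.047 and g(1) = 1 − Σzᵢ/Kᵢ = -0.375, so a root lies in (0, 1).
Newton iteration, ψ⁰ = 0.5:
  ψ = 0.500: g = -0.0836, g' = -0.333 → ψ = 0.249
  ψ = 0.249: g = -0.0114, g' = -0.254 → ψ = 0.204
  ψ = 0.204: g = -0.0002, g' = -0.246 → ψ = 0.203
Converged at ψ = 0.203.
Compositions from xᵢ = zᵢ/(1+ψ(Kᵢ−1)), yᵢ = Kᵢxᵢ:
  A: x = 0.166, y = 0.268
  B: x = 0.203, y = 0.282
  C: x = 0.314, y = 0.344
  D: x = 0.317, y = 0.107

y_C = 0.344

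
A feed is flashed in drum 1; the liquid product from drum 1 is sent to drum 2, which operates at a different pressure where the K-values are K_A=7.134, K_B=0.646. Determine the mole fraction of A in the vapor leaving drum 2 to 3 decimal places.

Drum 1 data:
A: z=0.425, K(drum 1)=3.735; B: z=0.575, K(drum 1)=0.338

y_A (drum 2) = 0.389

Drum 1:
Binary case is linear: z₁(K₁−1)(1+ψ₁(K₂−1)) + z₂(K₂−1)(1+ψ₁(K₁−1)) = 0
⇒ ψ₁ = [z₁(K₁−1)+z₂(K₂−1)] / [−(K₁−1)(K₂−1)] = 0.7817/1.8106 = 0.432
Drum-1 compositions:
  A: x = 0.195, y = 0.728
  B: x = 0.805, y = 0.272
Drum-2 feed = drum-1 liquid: z₂ = (0.1949, 0.8051).
Drum 2:
Rachford–Rice: g(ψ₂) = Σ zᵢ(Kᵢ−1)/(1+ψ₂(Kᵢ−1)) = 0.
Check two-phase: ΣzᵢKᵢ = 1.910 > 1 and Σzᵢ/Kᵢ = 1.274 > 1, so g(0) = 0.910 > 0 and g(1) = -0.274 < 0.
Newton–Raphson from ψ₂ = 0.5:
  ψ₂ = 0.500: g = -0.0524, g' = -0.592 → ψ₂ = 0.412
  ψ₂ = 0.412: g = 0.0056, g' = -0.729 → ψ₂ = 0.419
Converged at ψ₂ = 0.419.
  A: x = 0.055, y = 0.389
  B: x = 0.945, y = 0.611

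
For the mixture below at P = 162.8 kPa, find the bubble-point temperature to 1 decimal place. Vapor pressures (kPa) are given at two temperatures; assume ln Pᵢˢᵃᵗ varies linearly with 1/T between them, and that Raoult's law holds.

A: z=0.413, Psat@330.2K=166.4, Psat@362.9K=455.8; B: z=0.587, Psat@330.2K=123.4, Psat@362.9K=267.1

T = 335.0 K

Bubble-point temperature: ΣzᵢPᵢˢᵃᵗ(T) = P. Interpolate ln Pᵢˢᵃᵗ = aᵢ + bᵢ/T.
  T = 330.2 K: ΣzᵢPᵢˢᵃᵗ = 141.16 kPa
  T = 362.9 K: ΣzᵢPᵢˢᵃᵗ = 345.03 kPa
  T = 346.5 K: ΣzᵢPᵢˢᵃᵗ = 224.70 kPa
  T = 338.4 K: ΣzᵢPᵢˢᵃᵗ = 179.27 kPa
  T = 334.3 K: ΣzᵢPᵢˢᵃᵗ = 159.29 kPa
  T = 336.4 K: ΣzᵢPᵢˢᵃᵗ = 169.28 kPa
Interpolating between 334.3 K and 336.4 K gives T ≈ 335.0 K.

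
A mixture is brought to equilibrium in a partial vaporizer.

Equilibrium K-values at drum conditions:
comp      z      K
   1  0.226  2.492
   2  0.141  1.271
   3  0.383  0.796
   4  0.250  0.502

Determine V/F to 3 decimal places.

Rachford–Rice: g(V/F) = Σ zᵢ(Kᵢ−1)/(1+V/F(Kᵢ−1)) = 0.
g(0) = ΣzᵢKᵢ − 1 = 0.173 and g(1) = 1 − Σzᵢ/Kᵢ = -0.181, so a root lies in (0, 1).
Newton iteration, V/F⁰ = 0.33:
  V/F = 0.330: g = 0.0283, g' = -0.342 → V/F = 0.413
  V/F = 0.413: g = 0.0010, g' = -0.318 → V/F = 0.416
Converged at V/F = 0.416.

V/F = 0.416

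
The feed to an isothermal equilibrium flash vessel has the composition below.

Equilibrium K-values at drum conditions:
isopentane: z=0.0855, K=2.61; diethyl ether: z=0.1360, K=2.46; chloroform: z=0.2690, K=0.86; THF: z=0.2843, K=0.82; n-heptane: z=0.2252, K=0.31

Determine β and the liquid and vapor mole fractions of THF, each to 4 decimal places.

Let β = V/F and solve Σ zᵢ(Kᵢ−1)/(1+β(Kᵢ−1)) = 0.
Feasibility: ΣzᵢKᵢ = 1.0920, Σzᵢ/Kᵢ = 1.4740 — both > 1, two phases present.
Newton iteration, β⁰ = 0.5:
  β = 0.5000: g = -0.14293, g' = -0.4320 → β = 0.1692
  β = 0.1692: g = 0.00014, g' = -0.4761 → β = 0.1695
Converged at β = 0.1695.
Compositions from xᵢ = zᵢ/(1+β(Kᵢ−1)), yᵢ = Kᵢxᵢ:
  isopentane: x = 0.0672, y = 0.1753
  diethyl ether: x = 0.1090, y = 0.2682
  chloroform: x = 0.2755, y = 0.2370
  THF: x = 0.2932, y = 0.2405
  n-heptane: x = 0.2550, y = 0.0791

β = 0.1695, x_THF = 0.2932, y_THF = 0.2405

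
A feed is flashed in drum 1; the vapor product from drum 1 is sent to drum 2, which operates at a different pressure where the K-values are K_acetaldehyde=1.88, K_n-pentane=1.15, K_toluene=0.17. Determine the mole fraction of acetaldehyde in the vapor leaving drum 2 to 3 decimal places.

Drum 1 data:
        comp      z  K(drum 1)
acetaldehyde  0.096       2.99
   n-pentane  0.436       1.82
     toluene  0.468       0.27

Drum 1:
Newton iteration, ψ₁⁰ = 0.57:
  ψ₁ = 0.570: g = -0.2519, g' = -0.951 → ψ₁ = 0.305
  ψ₁ = 0.305: g = -0.0347, g' = -0.748 → ψ₁ = 0.259
Converged at ψ₁ = 0.259.
Drum-1 compositions:
  acetaldehyde: x = 0.063, y = 0.190
  n-pentane: x = 0.360, y = 0.655
  toluene: x = 0.577, y = 0.156
Drum-2 feed = drum-1 vapor: z₂ = (0.1895, 0.6547, 0.1558).
Drum 2:
Rachford–Rice: g(ψ₂) = Σ zᵢ(Kᵢ−1)/(1+ψ₂(Kᵢ−1)) = 0.
Check two-phase: ΣzᵢKᵢ = 1.136 > 1 and Σzᵢ/Kᵢ = 1.586 > 1, so g(0) = 0.136 > 0 and g(1) = -0.586 < 0.
Newton iteration, ψ₂⁰ = 0.5:
  ψ₂ = 0.500: g = -0.0138, g' = -0.397 → ψ₂ = 0.465
  ψ₂ = 0.465: g = -0.0005, g' = -0.372 → ψ₂ = 0.464
Converged at ψ₂ = 0.464.
  acetaldehyde: x = 0.135, y = 0.253
  n-pentane: x = 0.612, y = 0.704
  toluene: x = 0.253, y = 0.043

y_acetaldehyde (drum 2) = 0.253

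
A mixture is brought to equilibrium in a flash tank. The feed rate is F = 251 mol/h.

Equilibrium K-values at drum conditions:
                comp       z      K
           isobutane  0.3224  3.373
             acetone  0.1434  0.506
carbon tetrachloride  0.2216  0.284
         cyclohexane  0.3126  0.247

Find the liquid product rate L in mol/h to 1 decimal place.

L = 205.1 mol/h

Material balance + equilibrium reduce to Σ zᵢ(Kᵢ−1)/(1+V/F(Kᵢ−1)) = 0.
Check two-phase: ΣzᵢKᵢ = 1.3002 > 1 and Σzᵢ/Kᵢ = 2.4249 > 1, so g(0) = 0.3002 > 0 and g(1) = -1.4249 < 0.
Newton iteration, V/F⁰ = 0.46:
  V/F = 0.4600: g = -0.32261, g' = -1.1411 → V/F = 0.1773
  V/F = 0.1773: g = 0.00750, g' = -1.3266 → V/F = 0.1829
  V/F = 0.1829: g = 0.00004, g' = -1.3139 → V/F = 0.1830
Converged at V/F = 0.1830.
Then V = V/F·F = 0.1830·251 = 45.9 mol/h and L = F − V = 205.1 mol/h.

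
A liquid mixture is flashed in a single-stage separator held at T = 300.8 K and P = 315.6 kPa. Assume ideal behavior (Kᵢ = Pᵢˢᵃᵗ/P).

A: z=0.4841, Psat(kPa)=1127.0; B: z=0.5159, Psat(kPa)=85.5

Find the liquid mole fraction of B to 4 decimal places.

Raoult's law: Kᵢ = Pᵢˢᵃᵗ/P = Pᵢˢᵃᵗ/315.6.
  K_A = 1127.0/315.6 = 3.570976, K_B = 85.5/315.6 = 0.270913
Material balance + equilibrium reduce to Σ zᵢ(Kᵢ−1)/(1+V/F(Kᵢ−1)) = 0.
g(0) = ΣzᵢKᵢ − 1 = 0.8685 and g(1) = 1 − Σzᵢ/Kᵢ = -1.0399, so a root lies in (0, 1).
Binary case is linear: z₁(K₁−1)(1+V/F(K₂−1)) + z₂(K₂−1)(1+V/F(K₁−1)) = 0
⇒ V/F = [z₁(K₁−1)+z₂(K₂−1)] / [−(K₁−1)(K₂−1)] = 0.86847/1.87447 = 0.4633
Compositions from xᵢ = zᵢ/(1+V/F(Kᵢ−1)), yᵢ = Kᵢxᵢ:
  A: x = 0.2209, y = 0.7889
  B: x = 0.7791, y = 0.2111

x_B = 0.7791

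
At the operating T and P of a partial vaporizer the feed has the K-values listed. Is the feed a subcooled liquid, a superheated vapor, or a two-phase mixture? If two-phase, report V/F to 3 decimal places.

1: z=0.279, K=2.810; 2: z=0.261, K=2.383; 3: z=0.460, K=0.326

ΣzᵢKᵢ = 1.556; Σzᵢ/Kᵢ = 1.620.
Both exceed 1, so a two-phase solution exists.
Newton–Raphson from ψ = 0.49:
  ψ = 0.490: g = 0.0199, g' = -0.900 → ψ = 0.512
Converged at ψ = 0.512.

two-phase, V/F = 0.512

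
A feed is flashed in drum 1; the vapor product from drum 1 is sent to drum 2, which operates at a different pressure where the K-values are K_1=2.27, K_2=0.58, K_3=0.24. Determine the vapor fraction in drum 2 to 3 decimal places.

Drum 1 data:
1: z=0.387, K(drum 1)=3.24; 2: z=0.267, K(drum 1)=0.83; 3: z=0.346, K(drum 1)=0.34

V/F (drum 2) = 0.638

Drum 1:
Newton iteration, ψ₁⁰ = 0.5:
  ψ₁ = 0.500: g = 0.0185, g' = -0.777 → ψ₁ = 0.524
Converged at ψ₁ = 0.524.
Drum-1 compositions:
  1: x = 0.178, y = 0.577
  2: x = 0.293, y = 0.243
  3: x = 0.529, y = 0.180
Drum-2 feed = drum-1 vapor: z₂ = (0.5769, 0.2433, 0.1798).
Drum 2:
Iterate (Newton) starting at ψ₂ = 0.5:
  ψ₂ = 0.500: g = 0.0984, g' = -0.687 → ψ₂ = 0.643
  ψ₂ = 0.643: g = -0.0041, g' = -0.760 → ψ₂ = 0.638
Converged at ψ₂ = 0.638.
  1: x = 0.319, y = 0.724
  2: x = 0.332, y = 0.193
  3: x = 0.349, y = 0.084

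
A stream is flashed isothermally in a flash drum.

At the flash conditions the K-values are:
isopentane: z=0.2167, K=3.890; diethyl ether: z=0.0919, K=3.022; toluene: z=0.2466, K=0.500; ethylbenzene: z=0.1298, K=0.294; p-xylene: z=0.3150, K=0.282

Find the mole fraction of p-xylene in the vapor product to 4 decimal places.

Newton iteration, β⁰ = 0.5:
  β = 0.5000: g = -0.31033, g' = -1.0550 → β = 0.2059
  β = 0.2059: g = 0.01380, g' = -1.2876 → β = 0.2166
  β = 0.2166: g = 0.00014, g' = -1.2618 → β = 0.2167
Converged at β = 0.2167.
Compositions from xᵢ = zᵢ/(1+β(Kᵢ−1)), yᵢ = Kᵢxᵢ:
  isopentane: x = 0.1333, y = 0.5184
  diethyl ether: x = 0.0639, y = 0.1931
  toluene: x = 0.2766, y = 0.1383
  ethylbenzene: x = 0.1532, y = 0.0451
  p-xylene: x = 0.3730, y = 0.1052

y_p-xylene = 0.1052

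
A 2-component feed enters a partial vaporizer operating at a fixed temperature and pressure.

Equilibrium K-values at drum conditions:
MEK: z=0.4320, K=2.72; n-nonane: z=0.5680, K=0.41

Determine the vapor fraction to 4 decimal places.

Binary case is linear: z₁(K₁−1)(1+ψ(K₂−1)) + z₂(K₂−1)(1+ψ(K₁−1)) = 0
⇒ ψ = [z₁(K₁−1)+z₂(K₂−1)] / [−(K₁−1)(K₂−1)] = 0.40792/1.01480 = 0.4020

ψ = 0.4020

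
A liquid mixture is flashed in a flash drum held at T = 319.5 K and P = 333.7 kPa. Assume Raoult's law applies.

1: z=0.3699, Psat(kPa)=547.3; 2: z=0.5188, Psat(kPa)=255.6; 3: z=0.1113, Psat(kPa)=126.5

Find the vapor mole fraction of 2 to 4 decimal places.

Raoult's law: Kᵢ = Pᵢˢᵃᵗ/P = Pᵢˢᵃᵗ/333.7.
  K_1 = 547.3/333.7 = 1.640096, K_2 = 255.6/333.7 = 0.765957, K_3 = 126.5/333.7 = 0.379083
Rachford–Rice: g(V/F) = Σ zᵢ(Kᵢ−1)/(1+V/F(Kᵢ−1)) = 0.
Feasibility: ΣzᵢKᵢ = 1.0462, Σzᵢ/Kᵢ = 1.1965 — both > 1, two phases present.
Newton–Raphson from V/F = 0.5:
  V/F = 0.5000: g = -0.05837, g' = -0.2137 → V/F = 0.2268
  V/F = 0.2268: g = -0.00191, g' = -0.2054 → V/F = 0.2175
Converged at V/F = 0.2175.
Compositions from xᵢ = zᵢ/(1+V/F(Kᵢ−1)), yᵢ = Kᵢxᵢ:
  1: x = 0.3247, y = 0.5325
  2: x = 0.5466, y = 0.4187
  3: x = 0.1287, y = 0.0488

y_2 = 0.4187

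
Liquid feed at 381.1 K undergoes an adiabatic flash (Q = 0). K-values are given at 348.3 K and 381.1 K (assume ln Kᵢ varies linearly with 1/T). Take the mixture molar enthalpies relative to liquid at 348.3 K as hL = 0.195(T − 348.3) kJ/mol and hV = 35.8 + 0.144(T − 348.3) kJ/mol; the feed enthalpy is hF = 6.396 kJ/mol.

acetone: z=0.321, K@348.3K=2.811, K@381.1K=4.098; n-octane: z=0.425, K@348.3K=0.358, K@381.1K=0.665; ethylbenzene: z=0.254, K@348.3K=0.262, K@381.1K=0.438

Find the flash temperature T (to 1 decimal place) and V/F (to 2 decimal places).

Adiabatic flash: solve Rachford–Rice at each trial T, then check hF = ψ·hV(T) + (1−ψ)·hL(T).
  T = 348.3 K: K = (2.811, 0.358, 0.262), RR gives ψ = 0.098, H_out = 3.524 kJ/mol
  T = 381.1 K: K = (4.098, 0.665, 0.438), RR gives ψ = 0.530, H_out = 24.483 kJ/mol
  T = 364.7 K: K = (3.423, 0.495, 0.343), RR gives ψ = 0.289, H_out = 13.299 kJ/mol
  T = 356.5 K: K = (3.109, 0.422, 0.301), RR gives ψ = 0.193, H_out = 8.411 kJ/mol
  T = 352.4 K: K = (2.958, 0.389, 0.281), RR gives ψ = 0.146, H_out = 5.986 kJ/mol
  T = 354.4 K: K = (3.031, 0.405, 0.290), RR gives ψ = 0.169, H_out = 7.171 kJ/mol
Linear interpolation between T = 352.4 (H_out = 5.986) and T = 354.4 (H_out = 7.171) on hF = 6.396 gives T ≈ 353.1 K, at which ψ = 0.15.

T = 353.1 K, V/F = 0.15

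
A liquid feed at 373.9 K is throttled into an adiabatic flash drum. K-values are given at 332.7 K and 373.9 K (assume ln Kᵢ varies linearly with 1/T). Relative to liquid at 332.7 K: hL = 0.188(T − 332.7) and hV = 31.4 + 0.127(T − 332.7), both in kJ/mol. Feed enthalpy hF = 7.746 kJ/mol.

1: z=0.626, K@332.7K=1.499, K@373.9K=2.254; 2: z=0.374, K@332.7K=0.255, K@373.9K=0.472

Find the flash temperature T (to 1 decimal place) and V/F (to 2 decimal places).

Adiabatic flash: solve Rachford–Rice at each trial T, then check hF = ψ·hV(T) + (1−ψ)·hL(T).
  T = 332.7 K: K = (1.499, 0.255), RR gives ψ = 0.091, H_out = 2.850 kJ/mol
  T = 373.9 K: K = (2.254, 0.472), RR gives ψ = 0.887, H_out = 33.379 kJ/mol
  T = 353.3 K: K = (1.860, 0.353), RR gives ψ = 0.533, H_out = 19.940 kJ/mol
  T = 343.0 K: K = (1.675, 0.302), RR gives ψ = 0.342, H_out = 12.474 kJ/mol
  T = 337.9 K: K = (1.587, 0.278), RR gives ψ = 0.230, H_out = 8.115 kJ/mol
  T = 335.3 K: K = (1.543, 0.266), RR gives ψ = 0.164, H_out = 5.612 kJ/mol
  T = 336.6 K: K = (1.565, 0.272), RR gives ψ = 0.198, H_out = 6.892 kJ/mol
Linear interpolation between T = 336.6 (H_out = 6.892) and T = 337.9 (H_out = 8.115) on hF = 7.746 gives T ≈ 337.5 K, at which ψ = 0.22.

T = 337.5 K, V/F = 0.22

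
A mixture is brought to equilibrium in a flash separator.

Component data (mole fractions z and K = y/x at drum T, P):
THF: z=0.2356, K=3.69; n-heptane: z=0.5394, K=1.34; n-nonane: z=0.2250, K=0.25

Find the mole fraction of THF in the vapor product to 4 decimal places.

y_THF = 0.2972

Newton–Raphson from V/F = 0.64:
  V/F = 0.6400: g = 0.05897, g' = -0.7403 → V/F = 0.7197
  V/F = 0.7197: g = -0.00343, g' = -0.8355 → V/F = 0.7156
  V/F = 0.7156: g = -0.00001, g' = -0.8292 → V/F = 0.7155
Converged at V/F = 0.7155.
Compositions from xᵢ = zᵢ/(1+V/F(Kᵢ−1)), yᵢ = Kᵢxᵢ:
  THF: x = 0.0806, y = 0.2972
  n-heptane: x = 0.4339, y = 0.5814
  n-nonane: x = 0.4856, y = 0.1214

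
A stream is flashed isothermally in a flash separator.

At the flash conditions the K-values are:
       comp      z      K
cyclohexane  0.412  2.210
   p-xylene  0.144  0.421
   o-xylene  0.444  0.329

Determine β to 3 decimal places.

β = 0.149

Rachford–Rice: g(β) = Σ zᵢ(Kᵢ−1)/(1+β(Kᵢ−1)) = 0.
Check two-phase: ΣzᵢKᵢ = 1.117 > 1 and Σzᵢ/Kᵢ = 1.878 > 1, so g(0) = 0.117 > 0 and g(1) = -0.878 < 0.
Newton–Raphson from β = 0.58:
  β = 0.580: g = -0.3203, g' = -0.854 → β = 0.205
  β = 0.205: g = -0.0404, g' = -0.718 → β = 0.148
  β = 0.148: g = 0.0005, g' = -0.738 → β = 0.149
Converged at β = 0.149.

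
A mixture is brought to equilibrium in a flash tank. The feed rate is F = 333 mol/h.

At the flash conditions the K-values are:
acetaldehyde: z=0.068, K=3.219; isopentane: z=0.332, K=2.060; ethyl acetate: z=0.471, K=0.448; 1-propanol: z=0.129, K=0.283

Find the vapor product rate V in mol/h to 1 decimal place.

Iterate (Newton) starting at ψ = 0.5:
  ψ = 0.500: g = -0.2017, g' = -0.670 → ψ = 0.199
  ψ = 0.199: g = -0.0045, g' = -0.687 → ψ = 0.192
Converged at ψ = 0.192.
Then V = ψ·F = 0.1922·333 = 64.0 mol/h and L = F − V = 269.0 mol/h.

V = 64.0 mol/h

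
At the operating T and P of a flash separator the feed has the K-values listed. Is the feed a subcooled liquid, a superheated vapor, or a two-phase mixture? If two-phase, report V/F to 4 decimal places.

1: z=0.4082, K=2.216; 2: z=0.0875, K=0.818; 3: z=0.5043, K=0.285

two-phase, V/F = 0.1494

ΣzᵢKᵢ = 1.1199; Σzᵢ/Kᵢ = 2.0606.
Both exceed 1, so a two-phase solution exists.
Newton iteration, ψ⁰ = 0.36:
  ψ = 0.3600: g = -0.15736, g' = -0.7628 → ψ = 0.1537
  ψ = 0.1537: g = -0.00328, g' = -0.7569 → ψ = 0.1494
Converged at ψ = 0.1494.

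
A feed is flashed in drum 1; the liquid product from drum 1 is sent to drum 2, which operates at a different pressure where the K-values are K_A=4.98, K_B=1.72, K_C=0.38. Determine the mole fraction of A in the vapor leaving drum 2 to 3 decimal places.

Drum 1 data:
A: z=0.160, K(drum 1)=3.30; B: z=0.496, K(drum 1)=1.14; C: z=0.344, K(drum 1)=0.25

Drum 1:
Material balance + equilibrium reduce to Σ zᵢ(Kᵢ−1)/(1+ψ₁(Kᵢ−1)) = 0.
g(0) = ΣzᵢKᵢ − 1 = 0.179 and g(1) = 1 − Σzᵢ/Kᵢ = -0.860, so a root lies in (0, 1).
Iterate (Newton) starting at ψ₁ = 0.52:
  ψ₁ = 0.520: g = -0.1906, g' = -0.704 → ψ₁ = 0.249
  ψ₁ = 0.249: g = -0.0163, g' = -0.644 → ψ₁ = 0.224
Converged at ψ₁ = 0.224.
Drum-1 compositions:
  A: x = 0.106, y = 0.348
  B: x = 0.481, y = 0.548
  C: x = 0.414, y = 0.103
Drum-2 feed = drum-1 liquid: z₂ = (0.1056, 0.4809, 0.4135).
Drum 2:
Newton–Raphson from ψ₂ = 0.69:
  ψ₂ = 0.690: g = -0.1046, g' = -0.716 → ψ₂ = 0.544
  ψ₂ = 0.544: g = -0.0053, g' = -0.658 → ψ₂ = 0.536
Converged at ψ₂ = 0.536.
  A: x = 0.034, y = 0.168
  B: x = 0.347, y = 0.597
  C: x = 0.619, y = 0.235

y_A (drum 2) = 0.168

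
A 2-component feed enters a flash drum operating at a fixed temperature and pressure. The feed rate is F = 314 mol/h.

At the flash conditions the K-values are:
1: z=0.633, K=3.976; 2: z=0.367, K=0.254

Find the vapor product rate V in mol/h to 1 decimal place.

V = 227.7 mol/h

Binary case is linear: z₁(K₁−1)(1+ψ(K₂−1)) + z₂(K₂−1)(1+ψ(K₁−1)) = 0
⇒ ψ = [z₁(K₁−1)+z₂(K₂−1)] / [−(K₁−1)(K₂−1)] = 1.6100/2.2201 = 0.725
Then V = ψ·F = 0.7252·314 = 227.7 mol/h and L = F − V = 86.3 mol/h.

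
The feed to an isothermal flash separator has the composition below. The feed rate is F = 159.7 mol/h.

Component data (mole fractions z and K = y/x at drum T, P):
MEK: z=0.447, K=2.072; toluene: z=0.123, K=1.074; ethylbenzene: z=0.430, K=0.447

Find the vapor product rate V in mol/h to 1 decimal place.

V = 77.2 mol/h

Iterate (Newton) starting at ψ = 0.5:
  ψ = 0.500: g = -0.0079, g' = -0.470 → ψ = 0.483
Converged at ψ = 0.483.
Then V = ψ·F = 0.4831·159.7 = 77.2 mol/h and L = F − V = 82.5 mol/h.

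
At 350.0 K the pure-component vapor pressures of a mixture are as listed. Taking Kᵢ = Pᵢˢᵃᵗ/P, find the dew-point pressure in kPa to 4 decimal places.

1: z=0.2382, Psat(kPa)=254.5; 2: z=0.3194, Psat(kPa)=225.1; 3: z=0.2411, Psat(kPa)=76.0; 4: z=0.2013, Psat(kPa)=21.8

At the dew point ψ → 1, so Σzᵢ/Kᵢ = 1 with Kᵢ = Pᵢˢᵃᵗ/P ⇒ 1/P = Σzᵢ/Pᵢˢᵃᵗ.
1/P = 0.2382/254.5 + 0.3194/225.1 + 0.2411/76.0 + 0.2013/21.8 = 0.0147612 ⇒ P = 67.7452 kPa

Pdew = 67.7452 kPa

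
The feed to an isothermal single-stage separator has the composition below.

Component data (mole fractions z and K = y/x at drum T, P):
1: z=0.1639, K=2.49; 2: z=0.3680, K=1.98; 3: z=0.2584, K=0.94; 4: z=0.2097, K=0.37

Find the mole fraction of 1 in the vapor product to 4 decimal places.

y_1 = 0.1793

Newton iteration, ψ⁰ = 0.5:
  ψ = 0.5000: g = 0.17314, g' = -0.4571 → ψ = 0.8788
  ψ = 0.8788: g = -0.01284, g' = -0.5891 → ψ = 0.8570
  ψ = 0.8570: g = -0.00022, g' = -0.5688 → ψ = 0.8566
Converged at ψ = 0.8566.
Compositions from xᵢ = zᵢ/(1+ψ(Kᵢ−1)), yᵢ = Kᵢxᵢ:
  1: x = 0.0720, y = 0.1793
  2: x = 0.2001, y = 0.3961
  3: x = 0.2724, y = 0.2561
  4: x = 0.4555, y = 0.1686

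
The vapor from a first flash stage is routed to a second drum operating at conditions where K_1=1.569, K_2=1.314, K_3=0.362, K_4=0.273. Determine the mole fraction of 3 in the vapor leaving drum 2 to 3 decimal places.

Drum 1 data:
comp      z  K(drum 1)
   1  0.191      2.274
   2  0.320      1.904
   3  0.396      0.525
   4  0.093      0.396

y_3 (drum 2) = 0.116

Drum 1:
Let ψ₁ = V/F and solve Σ zᵢ(Kᵢ−1)/(1+ψ₁(Kᵢ−1)) = 0.
Check two-phase: ΣzᵢKᵢ = 1.288 > 1 and Σzᵢ/Kᵢ = 1.241 > 1, so g(0) = 0.288 > 0 and g(1) = -0.241 < 0.
Newton iteration, ψ₁⁰ = 0.57:
  ψ₁ = 0.570: g = -0.0117, g' = -0.465 → ψ₁ = 0.545
Converged at ψ₁ = 0.545.
Drum-1 compositions:
  1: x = 0.113, y = 0.256
  2: x = 0.214, y = 0.408
  3: x = 0.534, y = 0.280
  4: x = 0.139, y = 0.055
Drum-2 feed = drum-1 vapor: z₂ = (0.2564, 0.4082, 0.2805, 0.0549).
Drum 2:
Iterate (Newton) starting at ψ₂ = 0.44:
  ψ₂ = 0.440: g = -0.0781, g' = -0.368 → ψ₂ = 0.227
  ψ₂ = 0.227: g = -0.0083, g' = -0.298 → ψ₂ = 0.200
  ψ₂ = 0.200: g = -0.0001, g' = -0.292 → ψ₂ = 0.199
Converged at ψ₂ = 0.199.
  1: x = 0.230, y = 0.361
  2: x = 0.384, y = 0.505
  3: x = 0.321, y = 0.116
  4: x = 0.064, y = 0.018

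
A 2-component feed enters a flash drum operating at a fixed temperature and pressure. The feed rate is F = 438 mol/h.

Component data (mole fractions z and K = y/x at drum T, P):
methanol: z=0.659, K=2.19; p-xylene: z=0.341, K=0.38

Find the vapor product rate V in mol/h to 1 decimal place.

Binary case is linear: z₁(K₁−1)(1+V/F(K₂−1)) + z₂(K₂−1)(1+V/F(K₁−1)) = 0
⇒ V/F = [z₁(K₁−1)+z₂(K₂−1)] / [−(K₁−1)(K₂−1)] = 0.5728/0.7378 = 0.776
Then V = V/F·F = 0.7763·438 = 340.0 mol/h and L = F − V = 98.0 mol/h.

V = 340.0 mol/h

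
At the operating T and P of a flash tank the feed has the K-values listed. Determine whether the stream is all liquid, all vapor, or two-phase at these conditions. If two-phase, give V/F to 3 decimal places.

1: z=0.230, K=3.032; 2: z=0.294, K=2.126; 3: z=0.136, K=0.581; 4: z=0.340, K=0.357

ΣzᵢKᵢ = 1.523; Σzᵢ/Kᵢ = 1.401.
Both exceed 1, so a two-phase solution exists.
Newton iteration, ψ⁰ = 0.5:
  ψ = 0.500: g = 0.0493, g' = -0.730 → ψ = 0.568
Converged at ψ = 0.568.

two-phase, V/F = 0.568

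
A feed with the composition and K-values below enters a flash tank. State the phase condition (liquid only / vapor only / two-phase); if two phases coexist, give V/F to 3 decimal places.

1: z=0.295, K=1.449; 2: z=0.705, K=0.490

ΣzᵢKᵢ = 0.773; Σzᵢ/Kᵢ = 1.642.
Since ΣzᵢKᵢ < 1 the mixture is below its bubble point — single liquid phase.

liquid only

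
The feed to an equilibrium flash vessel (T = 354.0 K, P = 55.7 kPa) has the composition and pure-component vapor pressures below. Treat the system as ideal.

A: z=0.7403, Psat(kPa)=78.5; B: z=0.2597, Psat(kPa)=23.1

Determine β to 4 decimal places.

Raoult's law: Kᵢ = Pᵢˢᵃᵗ/P = Pᵢˢᵃᵗ/55.7.
  K_A = 78.5/55.7 = 1.409336, K_B = 23.1/55.7 = 0.414722
Let β = V/F and solve Σ zᵢ(Kᵢ−1)/(1+β(Kᵢ−1)) = 0.
Feasibility: ΣzᵢKᵢ = 1.1510, Σzᵢ/Kᵢ = 1.1515 — both > 1, two phases present.
Newton–Raphson from β = 0.5:
  β = 0.5000: g = 0.03667, g' = -0.2633 → β = 0.6393
  β = 0.6393: g = -0.00269, g' = -0.3051 → β = 0.6305
  β = 0.6305: g = -0.00001, g' = -0.3018 → β = 0.6304
Converged at β = 0.6304.

β = 0.6304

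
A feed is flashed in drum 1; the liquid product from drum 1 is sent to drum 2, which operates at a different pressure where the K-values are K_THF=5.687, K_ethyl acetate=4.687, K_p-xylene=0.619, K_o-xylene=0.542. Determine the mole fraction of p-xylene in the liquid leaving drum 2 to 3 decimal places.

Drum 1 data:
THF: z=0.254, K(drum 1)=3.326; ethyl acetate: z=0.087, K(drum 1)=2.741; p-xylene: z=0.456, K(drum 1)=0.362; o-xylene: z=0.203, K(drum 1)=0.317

x_p-xylene (drum 2) = 0.624

Drum 1:
Iterate (Newton) starting at ψ₁ = 0.5:
  ψ₁ = 0.500: g = -0.2836, g' = -0.988 → ψ₁ = 0.213
  ψ₁ = 0.213: g = 0.0068, g' = -1.133 → ψ₁ = 0.219
Converged at ψ₁ = 0.219.
Drum-1 compositions:
  THF: x = 0.168, y = 0.560
  ethyl acetate: x = 0.063, y = 0.173
  p-xylene: x = 0.530, y = 0.192
  o-xylene: x = 0.239, y = 0.076
Drum-2 feed = drum-1 liquid: z₂ = (0.1683, 0.0630, 0.5300, 0.2387).
Drum 2:
Iterate (Newton) starting at ψ₂ = 0.5:
  ψ₂ = 0.500: g = -0.0736, g' = -0.638 → ψ₂ = 0.385
  ψ₂ = 0.385: g = 0.0082, g' = -0.796 → ψ₂ = 0.395
Converged at ψ₂ = 0.395.
  THF: x = 0.059, y = 0.336
  ethyl acetate: x = 0.026, y = 0.120
  p-xylene: x = 0.624, y = 0.386
  o-xylene: x = 0.291, y = 0.158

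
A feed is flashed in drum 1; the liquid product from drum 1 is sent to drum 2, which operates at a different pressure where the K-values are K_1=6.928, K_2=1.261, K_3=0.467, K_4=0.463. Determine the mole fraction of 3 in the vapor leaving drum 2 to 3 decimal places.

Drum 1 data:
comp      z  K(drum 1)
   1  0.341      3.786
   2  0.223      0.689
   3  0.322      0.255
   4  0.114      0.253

Drum 1:
Rachford–Rice: g(ψ₁) = Σ zᵢ(Kᵢ−1)/(1+ψ₁(Kᵢ−1)) = 0.
g(0) = ΣzᵢKᵢ − 1 = 0.556 and g(1) = 1 − Σzᵢ/Kᵢ = -1.127, so a root lies in (0, 1).
Iterate (Newton) starting at ψ₁ = 0.61:
  ψ₁ = 0.610: g = -0.3298, g' = -1.211 → ψ₁ = 0.338
  ψ₁ = 0.338: g = -0.0224, g' = -1.162 → ψ₁ = 0.318
  ψ₁ = 0.318: g = 0.0002, g' = -1.186 → ψ₁ = 0.319
Converged at ψ₁ = 0.319.
Drum-1 compositions:
  1: x = 0.181, y = 0.684
  2: x = 0.248, y = 0.171
  3: x = 0.422, y = 0.108
  4: x = 0.150, y = 0.038
Drum-2 feed = drum-1 liquid: z₂ = (0.1806, 0.2475, 0.4222, 0.1496).
Drum 2:
Rachford–Rice: g(ψ₂) = Σ zᵢ(Kᵢ−1)/(1+ψ₂(Kᵢ−1)) = 0.
g(0) = ΣzᵢKᵢ − 1 = 0.830 and g(1) = 1 − Σzᵢ/Kᵢ = -0.450, so a root lies in (0, 1).
Newton–Raphson from ψ₂ = 0.5:
  ψ₂ = 0.500: g = -0.0893, g' = -0.721 → ψ₂ = 0.376
  ψ₂ = 0.376: g = 0.0083, g' = -0.878 → ψ₂ = 0.386
Converged at ψ₂ = 0.386.
  1: x = 0.055, y = 0.381
  2: x = 0.225, y = 0.284
  3: x = 0.531, y = 0.248
  4: x = 0.189, y = 0.087

y_3 (drum 2) = 0.248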